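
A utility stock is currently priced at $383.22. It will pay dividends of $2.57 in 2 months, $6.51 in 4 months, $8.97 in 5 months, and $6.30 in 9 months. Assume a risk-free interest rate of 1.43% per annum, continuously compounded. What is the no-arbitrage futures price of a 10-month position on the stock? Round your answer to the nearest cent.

$363.33

PV(dividends) I = 2.57·e^(−0.0143·2/12) + 6.51·e^(−0.0143·4/12) + 8.97·e^(−0.0143·5/12) + 6.30·e^(−0.0143·9/12)
I = 2.5639 + 6.4790 + 8.9167 + 6.2328 = 24.1924
F = (S − I)·e^(rT) = (383.22 − 24.1924) · e^(0.0143·10/12)
= 359.0276 · e^0.011917 = 359.0276 × 1.011988 = $363.33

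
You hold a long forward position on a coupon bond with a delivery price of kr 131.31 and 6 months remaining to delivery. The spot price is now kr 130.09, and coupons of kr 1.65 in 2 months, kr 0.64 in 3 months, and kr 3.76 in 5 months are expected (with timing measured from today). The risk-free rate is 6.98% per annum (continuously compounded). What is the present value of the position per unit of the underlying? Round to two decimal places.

-kr 2.63

PV(remaining coupons) I = 1.65·e^(−0.0698·2/12) + 0.64·e^(−0.0698·3/12) + 3.76·e^(−0.0698·5/12) = 5.9121
Current forward F = (S − I)·e^(rT) = (130.09 − 5.9121)·e^(0.0698·6/12) = 124.1779 × 1.035516 = 128.5882
Value (long) = (F − K)·e^(−rT) = (128.5882 − 131.31) × 0.965702 = -2.6284
Value = -kr 2.63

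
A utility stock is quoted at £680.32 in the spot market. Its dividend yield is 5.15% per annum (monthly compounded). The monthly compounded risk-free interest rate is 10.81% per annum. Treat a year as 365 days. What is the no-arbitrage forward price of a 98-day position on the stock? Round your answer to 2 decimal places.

£690.67

F = S · (1+r/12)^(12T) / (1+q/12)^(12T)
= 680.32 × 1.029316 / 1.013893 = 680.32 × 1.015212
F = £690.67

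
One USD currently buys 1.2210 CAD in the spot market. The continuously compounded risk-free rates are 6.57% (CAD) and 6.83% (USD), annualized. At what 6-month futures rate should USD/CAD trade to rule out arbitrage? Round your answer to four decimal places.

1.2194

F = S·e^((r_CAD − r_USD)T) = 1.2210 · e^((0.0657 − 0.0683) × 6/12)
= 1.2210 · e^-0.001300 = 1.2210 × 0.998701
F = 1.2194 CAD per USD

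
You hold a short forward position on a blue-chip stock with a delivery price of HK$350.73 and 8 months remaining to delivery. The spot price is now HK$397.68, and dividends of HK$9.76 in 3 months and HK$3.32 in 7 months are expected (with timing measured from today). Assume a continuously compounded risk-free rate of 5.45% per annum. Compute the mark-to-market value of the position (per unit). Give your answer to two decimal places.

-HK$46.62

PV(remaining dividends) I = 9.76·e^(−0.0545·3/12) + 3.32·e^(−0.0545·7/12) = 12.8440
Current forward F = (S − I)·e^(rT) = (397.68 − 12.8440)·e^(0.0545·8/12) = 384.8360 × 1.037001 = 399.0753
Value (long) = (F − K)·e^(−rT) = (399.0753 − 350.73) × 0.964319 = 46.6203
Short position value = −(long value) = -HK$46.62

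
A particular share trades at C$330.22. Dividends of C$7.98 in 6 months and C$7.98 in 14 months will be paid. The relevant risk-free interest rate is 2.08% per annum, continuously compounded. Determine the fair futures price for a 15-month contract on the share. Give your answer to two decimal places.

PV(dividends) I = 7.98·e^(−0.0208·6/12) + 7.98·e^(−0.0208·14/12)
I = 7.8974 + 7.7887 = 15.6861
F = (S − I)·e^(rT) = (330.22 − 15.6861) · e^(0.0208·15/12)
= 314.5339 · e^0.026000 = 314.5339 × 1.026341 = C$322.82

C$322.82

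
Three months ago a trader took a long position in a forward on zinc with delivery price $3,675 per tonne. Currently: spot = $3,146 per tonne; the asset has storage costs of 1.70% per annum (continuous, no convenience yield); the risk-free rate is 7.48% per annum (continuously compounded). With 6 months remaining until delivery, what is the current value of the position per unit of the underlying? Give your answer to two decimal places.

-$367.24 per tonne

Current fair forward for the remaining 6 months: F = S·e^((r + u)·T), (r + u) = 0.0748 + 0.0170 = 0.0918
F = 3146 · e^(0.0918 × 6/12) = 3146 × 1.04696971 = 3293.7667
Value of long forward = (F − K)·e^(−rT) = (3293.7667 − 3675) · e^(−0.0748·6/12)
= -381.2333 × 0.96329074 = -367.24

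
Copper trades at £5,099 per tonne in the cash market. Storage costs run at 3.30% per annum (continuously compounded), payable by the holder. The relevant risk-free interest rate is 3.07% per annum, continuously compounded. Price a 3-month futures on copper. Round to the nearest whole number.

Net carry = r + u − y = 0.0307 + 0.0330 − 0.0000 = 0.0637
F = S·e^((r+u−y)T) = 5099 · e^(0.0637 × 3/12) = 5099 · e^0.015925
= 5099 × 1.016052 = £5,181 per tonne

£5,181 per tonne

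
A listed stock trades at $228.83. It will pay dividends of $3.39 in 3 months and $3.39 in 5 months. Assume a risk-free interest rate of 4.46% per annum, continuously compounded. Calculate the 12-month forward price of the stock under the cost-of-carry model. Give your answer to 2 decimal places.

$232.28

PV(dividends) I = 3.39·e^(−0.0446·3/12) + 3.39·e^(−0.0446·5/12)
I = 3.3524 + 3.3276 = 6.6800
F = (S − I)·e^(rT) = (228.83 − 6.6800) · e^(0.0446·12/12)
= 222.1500 · e^0.044600 = 222.1500 × 1.045610 = $232.28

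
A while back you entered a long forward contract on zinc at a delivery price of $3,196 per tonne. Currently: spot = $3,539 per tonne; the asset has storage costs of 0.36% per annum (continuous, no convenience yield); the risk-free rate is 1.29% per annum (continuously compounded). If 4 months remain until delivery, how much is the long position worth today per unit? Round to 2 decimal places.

Current fair forward for the remaining 4 months: F = S·e^((r + u)·T), (r + u) = 0.0129 + 0.0036 = 0.0165
F = 3539 · e^(0.0165 × 4/12) = 3539 × 1.00551515 = 3558.5181
Value of long forward = (F − K)·e^(−rT) = (3558.5181 − 3196) · e^(−0.0129·4/12)
= 362.5181 × 0.99570923 = 360.96

$360.96 per tonne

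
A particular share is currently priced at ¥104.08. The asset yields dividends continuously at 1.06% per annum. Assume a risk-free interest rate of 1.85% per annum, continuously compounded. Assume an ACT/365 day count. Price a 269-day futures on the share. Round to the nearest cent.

F = S·e^((r − q)T) = 104.08 · e^((0.0185 − 0.0106) × 269/365)
= 104.08 · e^0.005822 = 104.08 × 1.005839
F = ¥104.69

¥104.69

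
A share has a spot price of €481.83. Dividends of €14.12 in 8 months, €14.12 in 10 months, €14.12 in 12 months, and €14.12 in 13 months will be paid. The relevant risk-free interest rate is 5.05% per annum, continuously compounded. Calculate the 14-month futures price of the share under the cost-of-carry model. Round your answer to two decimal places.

€453.81

PV(dividends) I = 14.12·e^(−0.0505·8/12) + 14.12·e^(−0.0505·10/12) + 14.12·e^(−0.0505·12/12) + 14.12·e^(−0.0505·13/12)
I = 13.6525 + 13.5381 + 13.4246 + 13.3683 = 53.9835
F = (S − I)·e^(rT) = (481.83 − 53.9835) · e^(0.0505·14/12)
= 427.8465 · e^0.058917 = 427.8465 × 1.060687 = €453.81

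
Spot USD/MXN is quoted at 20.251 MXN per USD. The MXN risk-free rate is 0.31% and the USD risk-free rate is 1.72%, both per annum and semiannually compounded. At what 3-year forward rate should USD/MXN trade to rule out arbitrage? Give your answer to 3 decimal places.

19.416

By covered interest parity, F = S · (1+r_MXN/2)^(2T) / (1+r_USD/2)^(2T)
= 20.251 × 1.009336 / 1.052722 = 20.251 × 0.958787
F = 19.416 MXN per USD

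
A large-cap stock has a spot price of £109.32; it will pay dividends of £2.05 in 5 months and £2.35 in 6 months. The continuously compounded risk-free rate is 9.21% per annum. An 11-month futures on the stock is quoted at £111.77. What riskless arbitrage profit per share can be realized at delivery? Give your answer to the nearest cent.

PV(dividends) I = 2.05·e^(−0.0921·5/12) + 2.35·e^(−0.0921·6/12) = 4.2171
Fair futures F* = (S − I)·e^(rT) = (109.32 − 4.2171)·e^0.084425 = 105.1029 × 1.088091 = 114.3615
Market £111.77 < fair 114.3615: forward underpriced → reverse cash-and-carry (short the stock, invest proceeds at r, pay the dividends, go long the forward).
Profit at T = |F_mkt − F*| = |111.77 − 114.3615| = £2.59 per share

£2.59 per share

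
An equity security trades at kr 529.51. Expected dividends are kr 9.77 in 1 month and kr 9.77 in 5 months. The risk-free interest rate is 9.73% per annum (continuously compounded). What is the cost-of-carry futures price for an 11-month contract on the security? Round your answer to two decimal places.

PV(dividends) I = 9.77·e^(−0.0973·1/12) + 9.77·e^(−0.0973·5/12)
I = 9.6911 + 9.3818 = 19.0729
F = (S − I)·e^(rT) = (529.51 − 19.0729) · e^(0.0973·11/12)
= 510.4371 · e^0.089192 = 510.4371 × 1.093291 = kr 558.06

kr 558.06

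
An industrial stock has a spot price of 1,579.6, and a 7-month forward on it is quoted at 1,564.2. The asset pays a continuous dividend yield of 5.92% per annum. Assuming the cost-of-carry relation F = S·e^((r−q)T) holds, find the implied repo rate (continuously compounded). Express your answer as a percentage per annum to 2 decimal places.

From F = S·e^((r−q)T): (r − q) = ln(F/S)/T
ln(1564.2/1579.6) = ln(0.990251) = -0.009797
(r − q) = -0.009797 / (7/12) = -0.016795
r = ln(F/S)/T + q = -0.016795 + 0.0592 = 0.042405
r = 4.24%

4.24%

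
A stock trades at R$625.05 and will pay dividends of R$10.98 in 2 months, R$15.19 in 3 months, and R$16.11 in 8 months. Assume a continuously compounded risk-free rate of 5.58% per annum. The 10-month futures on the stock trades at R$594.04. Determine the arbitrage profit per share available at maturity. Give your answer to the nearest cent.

PV(dividends) I = 10.98·e^(−0.0558·2/12) + 15.19·e^(−0.0558·3/12) + 16.11·e^(−0.0558·8/12) = 41.3796
Fair futures F* = (S − I)·e^(rT) = (625.05 − 41.3796)·e^0.046500 = 583.6704 × 1.047598 = 611.4519
Market R$594.04 < fair 611.4519: forward underpriced → reverse cash-and-carry (short the stock, invest proceeds at r, pay the dividends, go long the forward).
Profit at T = |F_mkt − F*| = |594.04 − 611.4519| = R$17.41 per share

R$17.41 per share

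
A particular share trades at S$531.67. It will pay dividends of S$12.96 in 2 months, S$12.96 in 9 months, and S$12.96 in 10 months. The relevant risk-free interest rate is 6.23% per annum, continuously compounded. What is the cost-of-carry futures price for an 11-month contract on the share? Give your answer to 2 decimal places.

S$523.21

PV(dividends) I = 12.96·e^(−0.0623·2/12) + 12.96·e^(−0.0623·9/12) + 12.96·e^(−0.0623·10/12)
I = 12.8261 + 12.3684 + 12.3043 = 37.4988
F = (S − I)·e^(rT) = (531.67 − 37.4988) · e^(0.0623·11/12)
= 494.1712 · e^0.057108 = 494.1712 × 1.058770 = S$523.21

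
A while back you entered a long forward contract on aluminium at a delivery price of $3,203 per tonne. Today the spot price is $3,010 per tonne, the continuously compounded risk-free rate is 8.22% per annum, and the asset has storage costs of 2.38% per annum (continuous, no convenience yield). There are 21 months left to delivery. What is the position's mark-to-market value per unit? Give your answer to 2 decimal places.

$364.16 per tonne

Current fair forward for the remaining 21 months: F = S·e^((r + u)·T), (r + u) = 0.0822 + 0.0238 = 0.1060
F = 3010 · e^(0.1060 × 21/12) = 3010 × 1.20382020 = 3623.4988
Value of long forward = (F − K)·e^(−rT) = (3623.4988 − 3203) · e^(−0.0822·21/12)
= 420.4988 × 0.86601764 = 364.16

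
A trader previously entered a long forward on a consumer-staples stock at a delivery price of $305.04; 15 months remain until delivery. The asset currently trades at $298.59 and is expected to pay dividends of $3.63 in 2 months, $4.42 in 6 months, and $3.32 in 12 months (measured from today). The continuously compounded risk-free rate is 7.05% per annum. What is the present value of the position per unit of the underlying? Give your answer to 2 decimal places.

$8.33

PV(remaining dividends) I = 3.63·e^(−0.0705·2/12) + 4.42·e^(−0.0705·6/12) + 3.32·e^(−0.0705·12/12) = 10.9485
Current forward F = (S − I)·e^(rT) = (298.59 − 10.9485)·e^(0.0705·15/12) = 287.6415 × 1.092125 = 314.1405
Value (long) = (F − K)·e^(−rT) = (314.1405 − 305.04) × 0.915646 = 8.3328
Value = $8.33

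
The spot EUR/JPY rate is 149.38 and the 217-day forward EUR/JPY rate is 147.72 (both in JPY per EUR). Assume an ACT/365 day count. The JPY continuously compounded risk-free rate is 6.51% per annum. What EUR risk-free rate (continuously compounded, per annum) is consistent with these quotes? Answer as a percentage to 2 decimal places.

8.39%

F = S·e^((r_JPY − r_EUR)T) ⇒ r_EUR = r_JPY − ln(F/S)/T
ln(147.72/149.38) = -0.011175; /(217/365) = -0.018797
r_EUR = 0.0651 + 0.018797 = 0.083897
r_EUR = 8.39%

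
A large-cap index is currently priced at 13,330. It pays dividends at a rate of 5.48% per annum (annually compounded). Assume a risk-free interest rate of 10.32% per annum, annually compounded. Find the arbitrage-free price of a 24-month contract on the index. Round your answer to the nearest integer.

F = S · (1+r)^T / (1+q)^T
= 13330 × 1.217050 / 1.112603 = 13330 × 1.093876
F = 14,581

14,581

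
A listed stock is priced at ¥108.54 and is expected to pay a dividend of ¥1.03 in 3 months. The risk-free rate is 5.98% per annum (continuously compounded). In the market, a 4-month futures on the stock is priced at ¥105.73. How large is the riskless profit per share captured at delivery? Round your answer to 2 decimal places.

¥3.96 per share

PV(dividends) I = 1.03·e^(−0.0598·3/12) = 1.0147
Fair futures F* = (S − I)·e^(rT) = (108.54 − 1.0147)·e^0.019933 = 107.5253 × 1.020133 = 109.6901
Market ¥105.73 < fair 109.6901: forward underpriced → reverse cash-and-carry (short the stock, invest proceeds at r, pay the dividends, go long the forward).
Profit at T = |F_mkt − F*| = |105.73 − 109.6901| = ¥3.96 per share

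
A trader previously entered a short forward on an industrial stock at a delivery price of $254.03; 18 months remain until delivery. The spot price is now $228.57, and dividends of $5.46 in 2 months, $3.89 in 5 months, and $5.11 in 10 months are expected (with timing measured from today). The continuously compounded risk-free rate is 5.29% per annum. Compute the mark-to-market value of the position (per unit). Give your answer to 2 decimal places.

$20.19

PV(remaining dividends) I = 5.46·e^(−0.0529·2/12) + 3.89·e^(−0.0529·5/12) + 5.11·e^(−0.0529·10/12) = 14.1069
Current forward F = (S − I)·e^(rT) = (228.57 − 14.1069)·e^(0.0529·18/12) = 214.4631 × 1.082583 = 232.1741
Value (long) = (F − K)·e^(−rT) = (232.1741 − 254.03) × 0.923717 = -20.1887
Short position value = −(long value) = $20.19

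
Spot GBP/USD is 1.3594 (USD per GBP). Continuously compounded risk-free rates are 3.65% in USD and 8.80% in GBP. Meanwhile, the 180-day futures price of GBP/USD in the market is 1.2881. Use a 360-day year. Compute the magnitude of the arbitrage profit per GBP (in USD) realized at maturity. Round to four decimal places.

Fair futures: F* = S·e^(carry·T), with carry = (r_USD − r_GBP) = 0.0365 − 0.0880 = -0.0515
F* = 1.3594 · e^(-0.0515 × 180/360) = 1.3594 · e^-0.025750 = 1.3594 × 0.974579 = 1.3248
Market 1.2881 < fair 1.3248: forward underpriced → reverse cash-and-carry (short spot, go long the forward).
At maturity, profit = |F_mkt − F*| = |1.2881 − 1.3248| = 0.0367 per GBP (in USD)

0.0367 per GBP (in USD)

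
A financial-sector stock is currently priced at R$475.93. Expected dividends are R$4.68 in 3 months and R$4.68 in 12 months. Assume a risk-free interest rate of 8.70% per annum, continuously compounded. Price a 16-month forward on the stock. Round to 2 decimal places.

R$524.51

PV(dividends) I = 4.68·e^(−0.0870·3/12) + 4.68·e^(−0.0870·12/12)
I = 4.5793 + 4.2900 = 8.8693
F = (S − I)·e^(rT) = (475.93 − 8.8693) · e^(0.0870·16/12)
= 467.0607 · e^0.116000 = 467.0607 × 1.122996 = R$524.51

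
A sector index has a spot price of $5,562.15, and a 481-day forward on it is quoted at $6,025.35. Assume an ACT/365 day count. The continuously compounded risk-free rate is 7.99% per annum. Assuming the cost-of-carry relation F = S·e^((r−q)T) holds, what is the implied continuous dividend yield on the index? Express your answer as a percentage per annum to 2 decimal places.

1.92%

From F = S·e^((r−q)T): (r − q) = ln(F/S)/T
ln(6025.35/5562.15) = ln(1.083277) = 0.079991
(r − q) = 0.079991 / (481/365) = 0.060700
q = r − ln(F/S)/T = 0.0799 − 0.060700 = 0.019200
q = 1.92%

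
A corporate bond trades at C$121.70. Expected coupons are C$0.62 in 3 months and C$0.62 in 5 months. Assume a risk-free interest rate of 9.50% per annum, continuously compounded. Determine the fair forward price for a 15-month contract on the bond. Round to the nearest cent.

C$135.69

PV(coupons) I = 0.62·e^(−0.0950·3/12) + 0.62·e^(−0.0950·5/12)
I = 0.6054 + 0.5959 = 1.2013
F = (S − I)·e^(rT) = (121.70 − 1.2013) · e^(0.0950·15/12)
= 120.4987 · e^0.118750 = 120.4987 × 1.126088 = C$135.69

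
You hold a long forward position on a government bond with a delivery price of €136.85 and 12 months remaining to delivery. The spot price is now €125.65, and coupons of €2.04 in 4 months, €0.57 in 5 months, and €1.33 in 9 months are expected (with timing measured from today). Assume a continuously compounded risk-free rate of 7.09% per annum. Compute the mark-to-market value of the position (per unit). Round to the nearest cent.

PV(remaining coupons) I = 2.04·e^(−0.0709·4/12) + 0.57·e^(−0.0709·5/12) + 1.33·e^(−0.0709·9/12) = 3.8069
Current forward F = (S − I)·e^(rT) = (125.65 − 3.8069)·e^(0.0709·12/12) = 121.8431 × 1.073474 = 130.7954
Value (long) = (F − K)·e^(−rT) = (130.7954 − 136.85) × 0.931555 = -5.6402
Value = -€5.64

-€5.64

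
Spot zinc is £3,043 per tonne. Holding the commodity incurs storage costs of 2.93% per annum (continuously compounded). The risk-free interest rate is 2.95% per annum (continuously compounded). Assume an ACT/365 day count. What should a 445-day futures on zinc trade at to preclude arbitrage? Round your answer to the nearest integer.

£3,269 per tonne

Net carry = r + u − y = 0.0295 + 0.0293 − 0.0000 = 0.0588
F = S·e^((r+u−y)T) = 3043 · e^(0.0588 × 445/365) = 3043 · e^0.071688
= 3043 × 1.074320 = £3,269 per tonne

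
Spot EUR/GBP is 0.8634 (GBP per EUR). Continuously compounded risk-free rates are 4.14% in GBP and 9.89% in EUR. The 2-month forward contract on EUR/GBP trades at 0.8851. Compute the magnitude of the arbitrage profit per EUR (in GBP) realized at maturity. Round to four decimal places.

0.0299 per EUR (in GBP)

Fair forward: F* = S·e^(carry·T), with carry = (r_GBP − r_EUR) = 0.0414 − 0.0989 = -0.0575
F* = 0.8634 · e^(-0.0575 × 2/12) = 0.8634 · e^-0.009583 = 0.8634 × 0.990463 = 0.8552
Market 0.8851 > fair 0.8552: forward overpriced → cash-and-carry (buy spot, short the forward).
At maturity, profit = |F_mkt − F*| = |0.8851 − 0.8552| = 0.0299 per EUR (in GBP)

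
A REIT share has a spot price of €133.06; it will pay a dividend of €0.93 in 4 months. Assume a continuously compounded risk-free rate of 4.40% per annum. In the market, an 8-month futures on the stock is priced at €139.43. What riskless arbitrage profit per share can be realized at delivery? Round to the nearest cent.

€3.35 per share

PV(dividends) I = 0.93·e^(−0.0440·4/12) = 0.9165
Fair futures F* = (S − I)·e^(rT) = (133.06 − 0.9165)·e^0.029333 = 132.1435 × 1.029767 = 136.0770
Market €139.43 > fair 136.0770: forward overpriced → cash-and-carry (borrow at r, buy the stock and collect the dividends, short the forward).
Profit at T = |F_mkt − F*| = |139.43 − 136.0770| = €3.35 per share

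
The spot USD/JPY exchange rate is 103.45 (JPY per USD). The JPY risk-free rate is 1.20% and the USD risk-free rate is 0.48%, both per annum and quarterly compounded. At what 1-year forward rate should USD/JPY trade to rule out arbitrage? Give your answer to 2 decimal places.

By covered interest parity, F = S · (1+r_JPY/4)^(4T) / (1+r_USD/4)^(4T)
= 103.45 × 1.012054 / 1.004809 = 103.45 × 1.007210
F = 104.20 JPY per USD

104.20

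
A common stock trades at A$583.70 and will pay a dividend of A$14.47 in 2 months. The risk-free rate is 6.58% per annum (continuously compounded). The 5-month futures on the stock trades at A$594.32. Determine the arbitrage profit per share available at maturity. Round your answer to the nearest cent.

A$9.11 per share

PV(dividends) I = 14.47·e^(−0.0658·2/12) = 14.3122
Fair futures F* = (S − I)·e^(rT) = (583.70 − 14.3122)·e^0.027417 = 569.3878 × 1.027796 = 585.2145
Market A$594.32 > fair 585.2145: forward overpriced → cash-and-carry (borrow at r, buy the stock and collect the dividends, short the forward).
Profit at T = |F_mkt − F*| = |594.32 − 585.2145| = A$9.11 per share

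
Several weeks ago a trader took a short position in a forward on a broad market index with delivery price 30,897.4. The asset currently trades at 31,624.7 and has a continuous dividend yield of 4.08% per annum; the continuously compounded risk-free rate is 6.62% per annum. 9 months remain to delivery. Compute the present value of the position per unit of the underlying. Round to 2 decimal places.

Current fair forward for the remaining 9 months: F = S·e^((r − q)·T), (r − q) = 0.0662 − 0.0408 = 0.0254
F = 31624.7 · e^(0.0254 × 9/12) = 31624.7 × 1.01923261 = 32232.9255
Value of long forward = (F − K)·e^(−rT) = (32232.9255 − 30897.4) · e^(−0.0662·9/12)
= 1335.5255 × 0.95156241 = 1270.84
Short position value = −(long value) = -1270.84

-1270.84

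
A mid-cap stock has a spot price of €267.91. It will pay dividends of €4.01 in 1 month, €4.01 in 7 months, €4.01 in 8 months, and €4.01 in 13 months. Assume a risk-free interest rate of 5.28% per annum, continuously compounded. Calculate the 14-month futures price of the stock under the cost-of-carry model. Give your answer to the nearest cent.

PV(dividends) I = 4.01·e^(−0.0528·1/12) + 4.01·e^(−0.0528·7/12) + 4.01·e^(−0.0528·8/12) + 4.01·e^(−0.0528·13/12)
I = 3.9924 + 3.8884 + 3.8713 + 3.7871 = 15.5392
F = (S − I)·e^(rT) = (267.91 − 15.5392) · e^(0.0528·14/12)
= 252.3708 · e^0.061600 = 252.3708 × 1.063537 = €268.41

€268.41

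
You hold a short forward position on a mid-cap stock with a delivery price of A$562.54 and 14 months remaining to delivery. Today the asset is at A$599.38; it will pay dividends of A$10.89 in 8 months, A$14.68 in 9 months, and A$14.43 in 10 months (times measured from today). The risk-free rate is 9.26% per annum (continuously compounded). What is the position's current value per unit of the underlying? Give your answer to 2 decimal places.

-A$57.15

PV(remaining dividends) I = 10.89·e^(−0.0926·8/12) + 14.68·e^(−0.0926·9/12) + 14.43·e^(−0.0926·10/12) = 37.2915
Current forward F = (S − I)·e^(rT) = (599.38 − 37.2915)·e^(0.0926·14/12) = 562.0885 × 1.114085 = 626.2144
Value (long) = (F − K)·e^(−rT) = (626.2144 − 562.54) × 0.897598 = 57.1540
Short position value = −(long value) = -A$57.15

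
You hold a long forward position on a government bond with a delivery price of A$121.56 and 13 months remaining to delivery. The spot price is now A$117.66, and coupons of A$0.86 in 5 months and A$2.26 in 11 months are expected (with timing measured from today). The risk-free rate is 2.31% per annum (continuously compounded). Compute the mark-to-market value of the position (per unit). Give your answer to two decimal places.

-A$3.96

PV(remaining coupons) I = 0.86·e^(−0.0231·5/12) + 2.26·e^(−0.0231·11/12) = 3.0644
Current forward F = (S − I)·e^(rT) = (117.66 − 3.0644)·e^(0.0231·13/12) = 114.5956 × 1.025341 = 117.4996
Value (long) = (F − K)·e^(−rT) = (117.4996 − 121.56) × 0.975286 = -3.9601
Value = -A$3.96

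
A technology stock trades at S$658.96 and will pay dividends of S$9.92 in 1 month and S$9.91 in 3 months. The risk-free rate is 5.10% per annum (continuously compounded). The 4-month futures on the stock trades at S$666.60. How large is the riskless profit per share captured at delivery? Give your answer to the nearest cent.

S$16.34 per share

PV(dividends) I = 9.92·e^(−0.0510·1/12) + 9.91·e^(−0.0510·3/12) = 19.6624
Fair futures F* = (S − I)·e^(rT) = (658.96 − 19.6624)·e^0.017000 = 639.2976 × 1.017145 = 650.2584
Market S$666.60 > fair 650.2584: forward overpriced → cash-and-carry (borrow at r, buy the stock and collect the dividends, short the forward).
Profit at T = |F_mkt − F*| = |666.60 − 650.2584| = S$16.34 per share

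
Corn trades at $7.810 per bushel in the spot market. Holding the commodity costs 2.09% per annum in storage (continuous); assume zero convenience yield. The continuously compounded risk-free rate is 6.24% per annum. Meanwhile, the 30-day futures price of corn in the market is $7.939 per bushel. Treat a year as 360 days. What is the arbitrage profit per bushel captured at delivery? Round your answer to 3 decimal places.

Fair futures: F* = S·e^(carry·T), with carry = (r + u) = 0.0624 + 0.0209 = 0.0833
F* = 7.810 · e^(0.0833 × 30/360) = 7.810 · e^0.006942 = 7.810 × 1.006966 = $7.8644
Market $7.939 > fair $7.8644: forward overpriced → cash-and-carry (buy spot, short the forward).
At maturity, profit = |F_mkt − F*| = |7.939 − 7.8644| = $0.075 per bushel

$0.075 per bushel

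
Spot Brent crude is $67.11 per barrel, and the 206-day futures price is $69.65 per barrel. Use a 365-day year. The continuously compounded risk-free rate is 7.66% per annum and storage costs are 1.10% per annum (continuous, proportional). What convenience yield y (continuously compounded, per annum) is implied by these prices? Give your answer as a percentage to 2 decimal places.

F = S·e^((r+u−y)T) ⇒ (r+u−y) = ln(F/S)/T
ln(69.65/67.11) = 0.037150; /T ⇒ 0.065824
y = r + u − ln(F/S)/T = 0.0766 + 0.0110 − 0.065824 = 0.021776
y = 2.18%

2.18%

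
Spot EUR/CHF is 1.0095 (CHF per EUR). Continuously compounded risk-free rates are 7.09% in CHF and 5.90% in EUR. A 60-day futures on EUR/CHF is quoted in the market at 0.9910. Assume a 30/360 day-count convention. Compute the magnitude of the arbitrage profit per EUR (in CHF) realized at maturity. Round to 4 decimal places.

0.0205 per EUR (in CHF)

Fair futures: F* = S·e^(carry·T), with carry = (r_CHF − r_EUR) = 0.0709 − 0.0590 = 0.0119
F* = 1.0095 · e^(0.0119 × 60/360) = 1.0095 · e^0.001983 = 1.0095 × 1.001985 = 1.0115
Market 0.9910 < fair 1.0115: forward underpriced → reverse cash-and-carry (short spot, go long the forward).
At maturity, profit = |F_mkt − F*| = |0.9910 − 1.0115| = 0.0205 per EUR (in CHF)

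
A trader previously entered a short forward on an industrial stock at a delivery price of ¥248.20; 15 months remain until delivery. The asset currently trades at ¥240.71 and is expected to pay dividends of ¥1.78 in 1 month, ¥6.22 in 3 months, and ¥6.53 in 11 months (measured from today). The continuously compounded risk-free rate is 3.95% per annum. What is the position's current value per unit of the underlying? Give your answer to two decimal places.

¥9.76

PV(remaining dividends) I = 1.78·e^(−0.0395·1/12) + 6.22·e^(−0.0395·3/12) + 6.53·e^(−0.0395·11/12) = 14.2308
Current forward F = (S − I)·e^(rT) = (240.71 − 14.2308)·e^(0.0395·15/12) = 226.4792 × 1.050614 = 237.9422
Value (long) = (F − K)·e^(−rT) = (237.9422 − 248.20) × 0.951824 = -9.7636
Short position value = −(long value) = ¥9.76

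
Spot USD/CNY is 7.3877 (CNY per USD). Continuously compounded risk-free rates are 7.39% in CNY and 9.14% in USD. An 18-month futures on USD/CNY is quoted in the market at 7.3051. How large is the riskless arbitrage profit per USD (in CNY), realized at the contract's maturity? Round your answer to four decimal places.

Fair futures: F* = S·e^(carry·T), with carry = (r_CNY − r_USD) = 0.0739 − 0.0914 = -0.0175
F* = 7.3877 · e^(-0.0175 × 18/12) = 7.3877 · e^-0.026250 = 7.3877 × 0.974092 = 7.1963
Market 7.3051 > fair 7.1963: forward overpriced → cash-and-carry (buy spot, short the forward).
At maturity, profit = |F_mkt − F*| = |7.3051 − 7.1963| = 0.1088 per USD (in CNY)

0.1088 per USD (in CNY)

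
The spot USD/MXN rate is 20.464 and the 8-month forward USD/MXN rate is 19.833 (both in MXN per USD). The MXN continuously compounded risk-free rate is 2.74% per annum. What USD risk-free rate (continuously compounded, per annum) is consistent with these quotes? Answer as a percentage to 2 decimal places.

7.44%

F = S·e^((r_MXN − r_USD)T) ⇒ r_USD = r_MXN − ln(F/S)/T
ln(19.833/20.464) = -0.031320; /(8/12) = -0.046980
r_USD = 0.0274 + 0.046980 = 0.074380
r_USD = 7.44%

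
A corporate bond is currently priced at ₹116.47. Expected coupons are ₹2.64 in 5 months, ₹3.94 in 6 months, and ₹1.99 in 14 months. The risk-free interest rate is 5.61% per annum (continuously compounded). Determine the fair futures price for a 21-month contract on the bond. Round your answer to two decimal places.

PV(coupons) I = 2.64·e^(−0.0561·5/12) + 3.94·e^(−0.0561·6/12) + 1.99·e^(−0.0561·14/12)
I = 2.5790 + 3.8310 + 1.8639 = 8.2739
F = (S − I)·e^(rT) = (116.47 − 8.2739) · e^(0.0561·21/12)
= 108.1961 · e^0.098175 = 108.1961 × 1.103156 = ₹119.36

₹119.36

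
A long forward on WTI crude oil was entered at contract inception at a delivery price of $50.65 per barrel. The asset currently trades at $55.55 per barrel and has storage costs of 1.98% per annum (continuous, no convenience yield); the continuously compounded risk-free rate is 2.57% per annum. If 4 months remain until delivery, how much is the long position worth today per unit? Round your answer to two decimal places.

$5.70 per barrel

Current fair forward for the remaining 4 months: F = S·e^((r + u)·T), (r + u) = 0.0257 + 0.0198 = 0.0455
F = 55.55 · e^(0.0455 × 4/12) = 55.55 × 1.015282 = 56.3989
Value of long forward = (F − K)·e^(−rT) = (56.3989 − 50.65) · e^(−0.0257·4/12)
= 5.7489 × 0.991470 = 5.70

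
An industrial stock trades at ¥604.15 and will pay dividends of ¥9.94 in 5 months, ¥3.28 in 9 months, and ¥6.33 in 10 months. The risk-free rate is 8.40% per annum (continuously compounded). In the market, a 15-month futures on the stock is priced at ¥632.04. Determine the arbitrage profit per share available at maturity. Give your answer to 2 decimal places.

¥18.36 per share

PV(dividends) I = 9.94·e^(−0.0840·5/12) + 3.28·e^(−0.0840·9/12) + 6.33·e^(−0.0840·10/12) = 18.5799
Fair futures F* = (S − I)·e^(rT) = (604.15 − 18.5799)·e^0.105000 = 585.5701 × 1.110711 = 650.3992
Market ¥632.04 < fair 650.3992: forward underpriced → reverse cash-and-carry (short the stock, invest proceeds at r, pay the dividends, go long the forward).
Profit at T = |F_mkt − F*| = |632.04 − 650.3992| = ¥18.36 per share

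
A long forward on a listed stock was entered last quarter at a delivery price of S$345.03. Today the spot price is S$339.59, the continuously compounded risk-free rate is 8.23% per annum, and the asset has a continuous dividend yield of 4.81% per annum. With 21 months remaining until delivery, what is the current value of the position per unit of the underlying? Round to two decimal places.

S$13.43

Current fair forward for the remaining 21 months: F = S·e^((r − q)·T), (r − q) = 0.0823 − 0.0481 = 0.0342
F = 339.59 · e^(0.0342 × 21/12) = 339.59 × 1.061677 = 360.5349
Value of long forward = (F − K)·e^(−rT) = (360.5349 − 345.03) · e^(−0.0823·21/12)
= 15.5049 × 0.865866 = 13.43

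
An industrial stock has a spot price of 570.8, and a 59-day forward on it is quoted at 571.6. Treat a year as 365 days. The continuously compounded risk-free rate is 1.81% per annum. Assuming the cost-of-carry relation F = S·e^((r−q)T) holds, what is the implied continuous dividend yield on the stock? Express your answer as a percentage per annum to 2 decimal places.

From F = S·e^((r−q)T): (r − q) = ln(F/S)/T
ln(571.6/570.8) = ln(1.001402) = 0.001401
(r − q) = 0.001401 / (59/365) = 0.008667
q = r − ln(F/S)/T = 0.0181 − 0.008667 = 0.009433
q = 0.94%

0.94%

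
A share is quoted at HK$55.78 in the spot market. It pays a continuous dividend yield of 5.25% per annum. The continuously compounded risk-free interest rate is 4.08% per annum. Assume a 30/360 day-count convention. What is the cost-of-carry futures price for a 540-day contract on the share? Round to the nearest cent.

F = S·e^((r − q)T) = 55.78 · e^((0.0408 − 0.0525) × 540/360)
= 55.78 · e^-0.017550 = 55.78 × 0.982603
F = HK$54.81

HK$54.81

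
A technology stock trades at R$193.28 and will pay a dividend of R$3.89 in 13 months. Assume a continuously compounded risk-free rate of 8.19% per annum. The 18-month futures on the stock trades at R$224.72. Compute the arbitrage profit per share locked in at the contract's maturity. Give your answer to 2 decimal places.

PV(dividends) I = 3.89·e^(−0.0819·13/12) = 3.5597
Fair futures F* = (S − I)·e^(rT) = (193.28 − 3.5597)·e^0.122850 = 189.7203 × 1.130715 = 214.5196
Market R$224.72 > fair 214.5196: forward overpriced → cash-and-carry (borrow at r, buy the stock and collect the dividends, short the forward).
Profit at T = |F_mkt − F*| = |224.72 − 214.5196| = R$10.20 per share

R$10.20 per share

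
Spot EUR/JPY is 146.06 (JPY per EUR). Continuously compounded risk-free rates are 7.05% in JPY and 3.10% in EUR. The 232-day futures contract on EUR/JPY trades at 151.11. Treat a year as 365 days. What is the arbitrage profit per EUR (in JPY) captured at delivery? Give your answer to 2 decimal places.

Fair futures: F* = S·e^(carry·T), with carry = (r_JPY − r_EUR) = 0.0705 − 0.0310 = 0.0395
F* = 146.06 · e^(0.0395 × 232/365) = 146.06 · e^0.025107 = 146.06 × 1.025425 = 149.7736
Market 151.11 > fair 149.7736: forward overpriced → cash-and-carry (buy spot, short the forward).
At maturity, profit = |F_mkt − F*| = |151.11 − 149.7736| = 1.34 per EUR (in JPY)

1.34 per EUR (in JPY)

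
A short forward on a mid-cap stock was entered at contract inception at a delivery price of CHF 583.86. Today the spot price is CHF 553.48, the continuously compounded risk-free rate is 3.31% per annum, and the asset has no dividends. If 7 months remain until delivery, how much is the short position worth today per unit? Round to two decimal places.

CHF 19.21

Current fair forward for the remaining 7 months: F = S·e^(r·T), r = 0.0331
F = 553.48 · e^(0.0331 × 7/12) = 553.48 × 1.019496 = 564.2706
Value of long forward = (F − K)·e^(−rT) = (564.2706 − 583.86) · e^(−0.0331·7/12)
= -19.5894 × 0.980877 = -19.21
Short position value = −(long value) = CHF 19.21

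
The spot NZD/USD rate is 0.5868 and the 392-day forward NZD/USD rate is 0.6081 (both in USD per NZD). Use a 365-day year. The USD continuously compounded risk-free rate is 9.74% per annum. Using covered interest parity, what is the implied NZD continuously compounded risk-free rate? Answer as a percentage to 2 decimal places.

6.42%

F = S·e^((r_USD − r_NZD)T) ⇒ r_NZD = r_USD − ln(F/S)/T
ln(0.6081/0.5868) = 0.035655; /(392/365) = 0.033199
r_NZD = 0.0974 − 0.033199 = 0.064201
r_NZD = 6.42%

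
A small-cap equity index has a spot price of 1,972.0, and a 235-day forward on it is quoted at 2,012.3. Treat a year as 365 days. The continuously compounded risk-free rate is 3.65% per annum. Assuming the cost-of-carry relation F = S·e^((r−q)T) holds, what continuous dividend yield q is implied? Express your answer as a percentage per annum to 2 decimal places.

0.51%

From F = S·e^((r−q)T): (r − q) = ln(F/S)/T
ln(2012.3/1972.0) = ln(1.020436) = 0.020230
(r − q) = 0.020230 / (235/365) = 0.031421
q = r − ln(F/S)/T = 0.0365 − 0.031421 = 0.005079
q = 0.51%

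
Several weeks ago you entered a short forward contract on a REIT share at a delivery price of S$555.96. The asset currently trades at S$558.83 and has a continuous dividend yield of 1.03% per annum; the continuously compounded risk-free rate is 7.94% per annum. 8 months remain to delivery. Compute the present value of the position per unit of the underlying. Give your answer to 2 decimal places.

-S$27.71

Current fair forward for the remaining 8 months: F = S·e^((r − q)·T), (r − q) = 0.0794 − 0.0103 = 0.0691
F = 558.83 · e^(0.0691 × 8/12) = 558.83 × 1.047144 = 585.1755
Value of long forward = (F − K)·e^(−rT) = (585.1755 − 555.96) · e^(−0.0794·8/12)
= 29.2155 × 0.948443 = 27.71
Short position value = −(long value) = -S$27.71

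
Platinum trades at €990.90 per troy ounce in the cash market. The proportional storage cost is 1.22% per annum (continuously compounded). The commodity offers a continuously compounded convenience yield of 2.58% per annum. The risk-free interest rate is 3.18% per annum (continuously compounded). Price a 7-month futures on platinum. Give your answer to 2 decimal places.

Net carry = r + u − y = 0.0318 + 0.0122 − 0.0258 = 0.0182
F = S·e^((r+u−y)T) = 990.90 · e^(0.0182 × 7/12) = 990.90 · e^0.010617
= 990.90 × 1.010674 = €1,001.48 per troy ounce

€1,001.48 per troy ounce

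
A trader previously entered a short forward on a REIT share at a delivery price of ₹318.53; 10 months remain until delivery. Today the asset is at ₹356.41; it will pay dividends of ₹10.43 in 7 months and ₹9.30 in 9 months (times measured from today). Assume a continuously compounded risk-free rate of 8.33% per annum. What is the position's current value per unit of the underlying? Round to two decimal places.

-₹40.57

PV(remaining dividends) I = 10.43·e^(−0.0833·7/12) + 9.30·e^(−0.0833·9/12) = 18.6721
Current forward F = (S − I)·e^(rT) = (356.41 − 18.6721)·e^(0.0833·10/12) = 337.7379 × 1.071883 = 362.0155
Value (long) = (F − K)·e^(−rT) = (362.0155 − 318.53) × 0.932938 = 40.5693
Short position value = −(long value) = -₹40.57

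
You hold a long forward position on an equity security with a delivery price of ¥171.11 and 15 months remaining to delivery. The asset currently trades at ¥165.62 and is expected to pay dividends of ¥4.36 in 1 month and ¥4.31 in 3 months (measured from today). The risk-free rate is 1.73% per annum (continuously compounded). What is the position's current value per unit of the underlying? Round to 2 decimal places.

PV(remaining dividends) I = 4.36·e^(−0.0173·1/12) + 4.31·e^(−0.0173·3/12) = 8.6451
Current forward F = (S − I)·e^(rT) = (165.62 − 8.6451)·e^(0.0173·15/12) = 156.9749 × 1.021861 = 160.4065
Value (long) = (F − K)·e^(−rT) = (160.4065 − 171.11) × 0.978607 = -10.4745
Value = -¥10.47

-¥10.47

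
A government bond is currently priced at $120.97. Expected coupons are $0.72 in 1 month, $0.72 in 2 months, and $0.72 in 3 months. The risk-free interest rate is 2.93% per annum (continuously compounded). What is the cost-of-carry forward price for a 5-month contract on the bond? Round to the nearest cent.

$120.28

PV(coupons) I = 0.72·e^(−0.0293·1/12) + 0.72·e^(−0.0293·2/12) + 0.72·e^(−0.0293·3/12)
I = 0.7182 + 0.7165 + 0.7147 = 2.1494
F = (S − I)·e^(rT) = (120.97 − 2.1494) · e^(0.0293·5/12)
= 118.8206 · e^0.012208 = 118.8206 × 1.012283 = $120.28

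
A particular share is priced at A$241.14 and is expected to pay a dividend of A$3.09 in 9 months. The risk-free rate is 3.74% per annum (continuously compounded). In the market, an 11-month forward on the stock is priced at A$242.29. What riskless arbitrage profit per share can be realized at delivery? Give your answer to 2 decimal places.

PV(dividends) I = 3.09·e^(−0.0374·9/12) = 3.0045
Fair forward F* = (S − I)·e^(rT) = (241.14 − 3.0045)·e^0.034283 = 238.1355 × 1.034877 = 246.4410
Market A$242.29 < fair 246.4410: forward underpriced → reverse cash-and-carry (short the stock, invest proceeds at r, pay the dividends, go long the forward).
Profit at T = |F_mkt − F*| = |242.29 − 246.4410| = A$4.15 per share

A$4.15 per share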